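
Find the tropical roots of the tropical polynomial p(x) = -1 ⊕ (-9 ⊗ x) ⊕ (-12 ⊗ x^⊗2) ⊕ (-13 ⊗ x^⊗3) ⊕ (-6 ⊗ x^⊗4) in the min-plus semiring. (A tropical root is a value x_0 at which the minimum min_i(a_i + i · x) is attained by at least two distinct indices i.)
Roots: {-7, 1, 3, 8}

Each tropical root is a break point of the lower envelope of the lines y = a_i + i · x (there are 5 lines, with slopes 0, 1, ..., 4). Only the lines that attain the minimum somewhere contribute to roots; other lines are dominated. Here the surviving (envelope) indices are i = 4, i = 3, i = 2, i = 1, i = 0.
Intersections between consecutive envelope lines give the roots: for adjacent envelope indices i < j the intersection is x = (a_i − a_j) / (j − i). Reading off the sorted break points: {-7, 1, 3, 8}.
Verification: at each break x_0, at least two indices attain the minimum of min_i(a_i + i · x_0).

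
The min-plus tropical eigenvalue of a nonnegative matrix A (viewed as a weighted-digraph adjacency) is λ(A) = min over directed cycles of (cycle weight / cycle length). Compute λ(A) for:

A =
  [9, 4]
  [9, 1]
λ(A) = 1

Enumerate directed cycles and compute their means (weight / length). Sample:
  cycle 0 → 0: weight = 9, length = 1, mean = 9/1 ≈ 9.000
  cycle 1 → 1: weight = 1, length = 1, mean = 1/1 ≈ 1.000
  cycle 0 → 1 → 0: weight = 13, length = 2, mean = 13/2 ≈ 6.500
  cycle 1 → 0 → 1: weight = 13, length = 2, mean = 13/2 ≈ 6.500
Minimum mean = 1.000, attained e.g. along the cycle 1 → 1 with weight 1 and length 1. So λ(A) = 1/1 = 1.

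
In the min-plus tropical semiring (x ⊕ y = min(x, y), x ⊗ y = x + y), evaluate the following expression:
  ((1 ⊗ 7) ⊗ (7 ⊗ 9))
((1 ⊗ 7) ⊗ (7 ⊗ 9)) = 24

Expand innermost to outermost. Recall ⊕ takes the minimum of its arguments and ⊗ takes their sum. Working out the expression ((1 ⊗ 7) ⊗ (7 ⊗ 9)) gives 24.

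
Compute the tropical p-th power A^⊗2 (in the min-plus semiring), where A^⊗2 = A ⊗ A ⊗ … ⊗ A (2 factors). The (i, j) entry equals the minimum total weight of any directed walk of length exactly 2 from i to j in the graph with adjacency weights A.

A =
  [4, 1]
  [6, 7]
A^⊗2 =
  [7, 5]
  [10, 7]

Each entry (A^⊗2)_ij equals the minimum over all length-2 walks i = v_0 → v_1 → … → v_2 = j of Σ_t A[v_t][v_{t+1}]. For example, for (i, j) = (0, 1) we minimise over 2 possible intermediate vertex sequences; the minimum is 5, attained along the walk 0 → 0 → 1.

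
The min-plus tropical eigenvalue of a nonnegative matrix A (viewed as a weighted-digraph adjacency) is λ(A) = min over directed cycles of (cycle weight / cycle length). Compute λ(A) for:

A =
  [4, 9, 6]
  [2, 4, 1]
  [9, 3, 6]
λ(A) = 2

Enumerate directed cycles and compute their means (weight / length). Sample:
  cycle 0 → 0: weight = 4, length = 1, mean = 4/1 ≈ 4.000
  cycle 1 → 1: weight = 4, length = 1, mean = 4/1 ≈ 4.000
  cycle 2 → 2: weight = 6, length = 1, mean = 6/1 ≈ 6.000
  cycle 0 → 1 → 0: weight = 11, length = 2, mean = 11/2 ≈ 5.500
  cycle 0 → 2 → 0: weight = 15, length = 2, mean = 15/2 ≈ 7.500
  cycle 1 → 0 → 1: weight = 11, length = 2, mean = 11/2 ≈ 5.500
Minimum mean = 2.000, attained e.g. along the cycle 1 → 2 → 1 with weight 4 and length 2. So λ(A) = 4/2 = 2.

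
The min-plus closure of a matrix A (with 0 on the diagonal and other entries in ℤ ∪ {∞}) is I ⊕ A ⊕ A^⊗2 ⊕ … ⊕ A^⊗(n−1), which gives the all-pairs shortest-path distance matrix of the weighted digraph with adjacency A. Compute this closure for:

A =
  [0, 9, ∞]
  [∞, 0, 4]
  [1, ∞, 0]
Closure =
  [0, 9, 13]
  [5, 0, 4]
  [1, 10, 0]

This is the Floyd-Warshall all-pairs shortest-path computation. For each intermediate vertex k = 0, 1, …, 2, update dist[i][j] ← min(dist[i][j], dist[i][k] + dist[k][j]). The final matrix gives, for each (i, j), the minimum total weight of any directed path from i to j (possibly empty when i = j).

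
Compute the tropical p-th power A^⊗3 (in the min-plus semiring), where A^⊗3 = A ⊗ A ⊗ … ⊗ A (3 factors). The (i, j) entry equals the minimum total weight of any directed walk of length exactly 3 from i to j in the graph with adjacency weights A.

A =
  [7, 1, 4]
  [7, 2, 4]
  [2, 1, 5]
A^⊗3 =
  [7, 5, 7]
  [8, 6, 8]
  [7, 5, 7]

Each entry (A^⊗3)_ij equals the minimum over all length-3 walks i = v_0 → v_1 → … → v_3 = j of Σ_t A[v_t][v_{t+1}]. For example, for (i, j) = (0, 2) we minimise over 9 possible intermediate vertex sequences; the minimum is 7, attained along the walk 0 → 1 → 1 → 2.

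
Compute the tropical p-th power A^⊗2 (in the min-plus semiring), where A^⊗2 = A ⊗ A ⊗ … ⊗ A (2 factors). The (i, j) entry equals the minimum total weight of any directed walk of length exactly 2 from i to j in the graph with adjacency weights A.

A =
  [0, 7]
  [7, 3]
A^⊗2 =
  [0, 7]
  [7, 6]

Each entry (A^⊗2)_ij equals the minimum over all length-2 walks i = v_0 → v_1 → … → v_2 = j of Σ_t A[v_t][v_{t+1}]. For example, for (i, j) = (0, 1) we minimise over 2 possible intermediate vertex sequences; the minimum is 7, attained along the walk 0 → 0 → 1.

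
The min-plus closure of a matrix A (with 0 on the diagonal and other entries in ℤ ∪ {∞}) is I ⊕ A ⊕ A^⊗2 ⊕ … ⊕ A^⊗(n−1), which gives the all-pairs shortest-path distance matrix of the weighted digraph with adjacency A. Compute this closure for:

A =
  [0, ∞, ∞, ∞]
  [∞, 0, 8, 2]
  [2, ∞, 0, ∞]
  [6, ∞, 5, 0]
Closure =
  [0, ∞, ∞, ∞]
  [8, 0, 7, 2]
  [2, ∞, 0, ∞]
  [6, ∞, 5, 0]

This is the Floyd-Warshall all-pairs shortest-path computation. For each intermediate vertex k = 0, 1, …, 3, update dist[i][j] ← min(dist[i][j], dist[i][k] + dist[k][j]). The final matrix gives, for each (i, j), the minimum total weight of any directed path from i to j (possibly empty when i = j).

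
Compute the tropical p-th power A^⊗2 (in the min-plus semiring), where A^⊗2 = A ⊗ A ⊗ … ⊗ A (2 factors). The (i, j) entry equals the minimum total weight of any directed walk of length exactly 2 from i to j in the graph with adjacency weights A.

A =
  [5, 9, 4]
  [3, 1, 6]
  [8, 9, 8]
A^⊗2 =
  [10, 10, 9]
  [4, 2, 7]
  [12, 10, 12]

Each entry (A^⊗2)_ij equals the minimum over all length-2 walks i = v_0 → v_1 → … → v_2 = j of Σ_t A[v_t][v_{t+1}]. For example, for (i, j) = (0, 2) we minimise over 3 possible intermediate vertex sequences; the minimum is 9, attained along the walk 0 → 0 → 2.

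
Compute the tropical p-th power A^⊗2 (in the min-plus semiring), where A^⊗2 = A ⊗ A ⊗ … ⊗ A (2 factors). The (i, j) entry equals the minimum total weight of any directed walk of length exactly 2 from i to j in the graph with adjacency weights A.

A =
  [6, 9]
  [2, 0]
A^⊗2 =
  [11, 9]
  [2, 0]

Each entry (A^⊗2)_ij equals the minimum over all length-2 walks i = v_0 → v_1 → … → v_2 = j of Σ_t A[v_t][v_{t+1}]. For example, for (i, j) = (0, 1) we minimise over 2 possible intermediate vertex sequences; the minimum is 9, attained along the walk 0 → 1 → 1.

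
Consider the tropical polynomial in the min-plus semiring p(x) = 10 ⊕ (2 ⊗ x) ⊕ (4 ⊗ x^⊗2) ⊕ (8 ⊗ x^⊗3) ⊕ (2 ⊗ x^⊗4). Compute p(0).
p(0) = 2

A tropical monomial a ⊗ x^⊗i evaluates to a + i · x. Evaluating each term at x = 0:
  Term 0 contributes 10 + 0 · 0 = 10
  Term 1 contributes 2 + 1 · 0 = 2
  Term 2 contributes 4 + 2 · 0 = 4
  Term 3 contributes 8 + 3 · 0 = 8
  Term 4 contributes 2 + 4 · 0 = 2
p(0) = ⊕ of these = min[10, 2, 4, 8, 2] = 2.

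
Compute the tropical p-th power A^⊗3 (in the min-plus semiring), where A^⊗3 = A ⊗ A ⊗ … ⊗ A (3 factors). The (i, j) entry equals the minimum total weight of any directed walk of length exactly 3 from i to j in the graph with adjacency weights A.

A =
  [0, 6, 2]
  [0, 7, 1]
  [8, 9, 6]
A^⊗3 =
  [0, 6, 2]
  [0, 6, 2]
  [8, 14, 10]

Each entry (A^⊗3)_ij equals the minimum over all length-3 walks i = v_0 → v_1 → … → v_3 = j of Σ_t A[v_t][v_{t+1}]. For example, for (i, j) = (0, 2) we minimise over 9 possible intermediate vertex sequences; the minimum is 2, attained along the walk 0 → 0 → 0 → 2.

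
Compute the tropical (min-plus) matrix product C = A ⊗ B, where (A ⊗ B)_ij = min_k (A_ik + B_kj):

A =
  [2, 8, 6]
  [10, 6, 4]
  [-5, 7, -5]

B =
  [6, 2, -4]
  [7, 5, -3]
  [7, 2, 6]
A ⊗ B =
  [8, 4, -2]
  [11, 6, 3]
  [1, -3, -9]

Apply the min-plus product entry-by-entry:
  C[0][0] = min over k of (A[0][0] + B[0][0] = 2 + 6 = 8, A[0][1] + B[1][0] = 8 + 7 = 15, A[0][2] + B[2][0] = 6 + 7 = 13) = 8 (attained at k = 0)
  C[0][1] = min over k of (A[0][0] + B[0][1] = 2 + 2 = 4, A[0][1] + B[1][1] = 8 + 5 = 13, A[0][2] + B[2][1] = 6 + 2 = 8) = 4 (attained at k = 0)
  C[0][2] = min over k of (A[0][0] + B[0][2] = 2 + -4 = -2, A[0][1] + B[1][2] = 8 + -3 = 5, A[0][2] + B[2][2] = 6 + 6 = 12) = -2 (attained at k = 0)
  C[1][0] = min over k of (A[1][0] + B[0][0] = 10 + 6 = 16, A[1][1] + B[1][0] = 6 + 7 = 13, A[1][2] + B[2][0] = 4 + 7 = 11) = 11 (attained at k = 2)
  C[1][1] = min over k of (A[1][0] + B[0][1] = 10 + 2 = 12, A[1][1] + B[1][1] = 6 + 5 = 11, A[1][2] + B[2][1] = 4 + 2 = 6) = 6 (attained at k = 2)
  C[1][2] = min over k of (A[1][0] + B[0][2] = 10 + -4 = 6, A[1][1] + B[1][2] = 6 + -3 = 3, A[1][2] + B[2][2] = 4 + 6 = 10) = 3 (attained at k = 1)
  C[2][0] = min over k of (A[2][0] + B[0][0] = -5 + 6 = 1, A[2][1] + B[1][0] = 7 + 7 = 14, A[2][2] + B[2][0] = -5 + 7 = 2) = 1 (attained at k = 0)
  C[2][1] = min over k of (A[2][0] + B[0][1] = -5 + 2 = -3, A[2][1] + B[1][1] = 7 + 5 = 12, A[2][2] + B[2][1] = -5 + 2 = -3) = -3 (attained at k = 0)
  C[2][2] = min over k of (A[2][0] + B[0][2] = -5 + -4 = -9, A[2][1] + B[1][2] = 7 + -3 = 4, A[2][2] + B[2][2] = -5 + 6 = 1) = -9 (attained at k = 0)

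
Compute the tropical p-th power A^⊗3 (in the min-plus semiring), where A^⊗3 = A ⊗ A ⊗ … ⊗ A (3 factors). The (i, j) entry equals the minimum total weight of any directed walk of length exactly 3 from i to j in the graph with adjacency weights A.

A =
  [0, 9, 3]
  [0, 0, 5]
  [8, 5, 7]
A^⊗3 =
  [0, 8, 3]
  [0, 0, 3]
  [5, 5, 8]

Each entry (A^⊗3)_ij equals the minimum over all length-3 walks i = v_0 → v_1 → … → v_3 = j of Σ_t A[v_t][v_{t+1}]. For example, for (i, j) = (0, 2) we minimise over 9 possible intermediate vertex sequences; the minimum is 3, attained along the walk 0 → 0 → 0 → 2.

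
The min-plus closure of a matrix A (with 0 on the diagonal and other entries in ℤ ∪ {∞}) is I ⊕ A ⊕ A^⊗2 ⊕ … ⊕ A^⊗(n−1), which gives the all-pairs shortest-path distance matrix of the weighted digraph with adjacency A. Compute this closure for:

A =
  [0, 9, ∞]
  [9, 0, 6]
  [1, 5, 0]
Closure =
  [0, 9, 15]
  [7, 0, 6]
  [1, 5, 0]

This is the Floyd-Warshall all-pairs shortest-path computation. For each intermediate vertex k = 0, 1, …, 2, update dist[i][j] ← min(dist[i][j], dist[i][k] + dist[k][j]). The final matrix gives, for each (i, j), the minimum total weight of any directed path from i to j (possibly empty when i = j).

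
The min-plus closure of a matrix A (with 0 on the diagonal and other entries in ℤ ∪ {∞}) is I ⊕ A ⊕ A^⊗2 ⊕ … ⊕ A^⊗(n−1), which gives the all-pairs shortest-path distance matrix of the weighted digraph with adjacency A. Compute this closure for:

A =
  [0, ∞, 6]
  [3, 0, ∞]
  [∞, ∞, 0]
Closure =
  [0, ∞, 6]
  [3, 0, 9]
  [∞, ∞, 0]

This is the Floyd-Warshall all-pairs shortest-path computation. For each intermediate vertex k = 0, 1, …, 2, update dist[i][j] ← min(dist[i][j], dist[i][k] + dist[k][j]). The final matrix gives, for each (i, j), the minimum total weight of any directed path from i to j (possibly empty when i = j).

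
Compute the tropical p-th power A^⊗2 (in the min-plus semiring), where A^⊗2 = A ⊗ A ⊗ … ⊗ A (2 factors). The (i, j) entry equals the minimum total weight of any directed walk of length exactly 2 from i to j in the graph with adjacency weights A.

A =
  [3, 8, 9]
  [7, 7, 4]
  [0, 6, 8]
A^⊗2 =
  [6, 11, 12]
  [4, 10, 11]
  [3, 8, 9]

Each entry (A^⊗2)_ij equals the minimum over all length-2 walks i = v_0 → v_1 → … → v_2 = j of Σ_t A[v_t][v_{t+1}]. For example, for (i, j) = (0, 2) we minimise over 3 possible intermediate vertex sequences; the minimum is 12, attained along the walk 0 → 0 → 2.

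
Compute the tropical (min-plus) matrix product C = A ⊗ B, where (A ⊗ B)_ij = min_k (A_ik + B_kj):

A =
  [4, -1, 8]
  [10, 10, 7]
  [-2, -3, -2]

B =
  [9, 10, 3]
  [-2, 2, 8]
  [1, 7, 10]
A ⊗ B =
  [-3, 1, 7]
  [8, 12, 13]
  [-5, -1, 1]

Apply the min-plus product entry-by-entry:
  C[0][0] = min over k of (A[0][0] + B[0][0] = 4 + 9 = 13, A[0][1] + B[1][0] = -1 + -2 = -3, A[0][2] + B[2][0] = 8 + 1 = 9) = -3 (attained at k = 1)
  C[0][1] = min over k of (A[0][0] + B[0][1] = 4 + 10 = 14, A[0][1] + B[1][1] = -1 + 2 = 1, A[0][2] + B[2][1] = 8 + 7 = 15) = 1 (attained at k = 1)
  C[0][2] = min over k of (A[0][0] + B[0][2] = 4 + 3 = 7, A[0][1] + B[1][2] = -1 + 8 = 7, A[0][2] + B[2][2] = 8 + 10 = 18) = 7 (attained at k = 0)
  C[1][0] = min over k of (A[1][0] + B[0][0] = 10 + 9 = 19, A[1][1] + B[1][0] = 10 + -2 = 8, A[1][2] + B[2][0] = 7 + 1 = 8) = 8 (attained at k = 1)
  C[1][1] = min over k of (A[1][0] + B[0][1] = 10 + 10 = 20, A[1][1] + B[1][1] = 10 + 2 = 12, A[1][2] + B[2][1] = 7 + 7 = 14) = 12 (attained at k = 1)
  C[1][2] = min over k of (A[1][0] + B[0][2] = 10 + 3 = 13, A[1][1] + B[1][2] = 10 + 8 = 18, A[1][2] + B[2][2] = 7 + 10 = 17) = 13 (attained at k = 0)
  C[2][0] = min over k of (A[2][0] + B[0][0] = -2 + 9 = 7, A[2][1] + B[1][0] = -3 + -2 = -5, A[2][2] + B[2][0] = -2 + 1 = -1) = -5 (attained at k = 1)
  C[2][1] = min over k of (A[2][0] + B[0][1] = -2 + 10 = 8, A[2][1] + B[1][1] = -3 + 2 = -1, A[2][2] + B[2][1] = -2 + 7 = 5) = -1 (attained at k = 1)
  C[2][2] = min over k of (A[2][0] + B[0][2] = -2 + 3 = 1, A[2][1] + B[1][2] = -3 + 8 = 5, A[2][2] + B[2][2] = -2 + 10 = 8) = 1 (attained at k = 0)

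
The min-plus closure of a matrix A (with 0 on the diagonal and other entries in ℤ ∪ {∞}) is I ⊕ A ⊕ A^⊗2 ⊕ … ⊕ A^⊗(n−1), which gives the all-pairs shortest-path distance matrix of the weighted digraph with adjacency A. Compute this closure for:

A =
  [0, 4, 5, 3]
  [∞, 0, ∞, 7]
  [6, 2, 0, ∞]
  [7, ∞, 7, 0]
Closure =
  [0, 4, 5, 3]
  [14, 0, 14, 7]
  [6, 2, 0, 9]
  [7, 9, 7, 0]

This is the Floyd-Warshall all-pairs shortest-path computation. For each intermediate vertex k = 0, 1, …, 3, update dist[i][j] ← min(dist[i][j], dist[i][k] + dist[k][j]). The final matrix gives, for each (i, j), the minimum total weight of any directed path from i to j (possibly empty when i = j).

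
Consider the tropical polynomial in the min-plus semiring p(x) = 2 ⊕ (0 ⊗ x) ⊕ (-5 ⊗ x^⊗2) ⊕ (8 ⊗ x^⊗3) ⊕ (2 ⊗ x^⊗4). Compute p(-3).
p(-3) = -11

A tropical monomial a ⊗ x^⊗i evaluates to a + i · x. Evaluating each term at x = -3:
  Term 0 contributes 2 + 0 · -3 = 2
  Term 1 contributes 0 + 1 · -3 = -3
  Term 2 contributes -5 + 2 · -3 = -11
  Term 3 contributes 8 + 3 · -3 = -1
  Term 4 contributes 2 + 4 · -3 = -10
p(-3) = ⊕ of these = min[2, -3, -11, -1, -10] = -11.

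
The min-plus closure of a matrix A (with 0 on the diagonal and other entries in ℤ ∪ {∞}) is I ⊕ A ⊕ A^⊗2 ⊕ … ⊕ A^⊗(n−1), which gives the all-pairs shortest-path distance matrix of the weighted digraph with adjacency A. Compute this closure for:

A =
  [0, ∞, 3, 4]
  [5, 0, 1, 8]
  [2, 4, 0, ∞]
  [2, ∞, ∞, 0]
Closure =
  [0, 7, 3, 4]
  [3, 0, 1, 7]
  [2, 4, 0, 6]
  [2, 9, 5, 0]

This is the Floyd-Warshall all-pairs shortest-path computation. For each intermediate vertex k = 0, 1, …, 3, update dist[i][j] ← min(dist[i][j], dist[i][k] + dist[k][j]). The final matrix gives, for each (i, j), the minimum total weight of any directed path from i to j (possibly empty when i = j).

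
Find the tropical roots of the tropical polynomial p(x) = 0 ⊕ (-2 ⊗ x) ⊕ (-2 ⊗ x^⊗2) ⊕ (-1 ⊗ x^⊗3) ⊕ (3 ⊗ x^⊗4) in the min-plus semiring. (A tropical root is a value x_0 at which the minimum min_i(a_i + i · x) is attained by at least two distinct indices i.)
Roots: {-4, -1, 0, 2}

Each tropical root is a break point of the lower envelope of the lines y = a_i + i · x (there are 5 lines, with slopes 0, 1, ..., 4). Only the lines that attain the minimum somewhere contribute to roots; other lines are dominated. Here the surviving (envelope) indices are i = 4, i = 3, i = 2, i = 1, i = 0.
Intersections between consecutive envelope lines give the roots: for adjacent envelope indices i < j the intersection is x = (a_i − a_j) / (j − i). Reading off the sorted break points: {-4, -1, 0, 2}.
Verification: at each break x_0, at least two indices attain the minimum of min_i(a_i + i · x_0).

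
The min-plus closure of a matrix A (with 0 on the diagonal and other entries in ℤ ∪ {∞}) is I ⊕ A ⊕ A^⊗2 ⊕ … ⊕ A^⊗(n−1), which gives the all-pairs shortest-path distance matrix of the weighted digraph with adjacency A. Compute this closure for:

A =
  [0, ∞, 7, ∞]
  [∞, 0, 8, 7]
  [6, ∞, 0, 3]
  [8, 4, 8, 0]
Closure =
  [0, 14, 7, 10]
  [14, 0, 8, 7]
  [6, 7, 0, 3]
  [8, 4, 8, 0]

This is the Floyd-Warshall all-pairs shortest-path computation. For each intermediate vertex k = 0, 1, …, 3, update dist[i][j] ← min(dist[i][j], dist[i][k] + dist[k][j]). The final matrix gives, for each (i, j), the minimum total weight of any directed path from i to j (possibly empty when i = j).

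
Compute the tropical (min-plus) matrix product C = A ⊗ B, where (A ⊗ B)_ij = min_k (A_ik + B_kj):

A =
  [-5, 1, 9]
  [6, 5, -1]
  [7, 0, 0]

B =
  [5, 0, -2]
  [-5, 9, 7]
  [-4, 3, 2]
A ⊗ B =
  [-4, -5, -7]
  [-5, 2, 1]
  [-5, 3, 2]

Apply the min-plus product entry-by-entry:
  C[0][0] = min over k of (A[0][0] + B[0][0] = -5 + 5 = 0, A[0][1] + B[1][0] = 1 + -5 = -4, A[0][2] + B[2][0] = 9 + -4 = 5) = -4 (attained at k = 1)
  C[0][1] = min over k of (A[0][0] + B[0][1] = -5 + 0 = -5, A[0][1] + B[1][1] = 1 + 9 = 10, A[0][2] + B[2][1] = 9 + 3 = 12) = -5 (attained at k = 0)
  C[0][2] = min over k of (A[0][0] + B[0][2] = -5 + -2 = -7, A[0][1] + B[1][2] = 1 + 7 = 8, A[0][2] + B[2][2] = 9 + 2 = 11) = -7 (attained at k = 0)
  C[1][0] = min over k of (A[1][0] + B[0][0] = 6 + 5 = 11, A[1][1] + B[1][0] = 5 + -5 = 0, A[1][2] + B[2][0] = -1 + -4 = -5) = -5 (attained at k = 2)
  C[1][1] = min over k of (A[1][0] + B[0][1] = 6 + 0 = 6, A[1][1] + B[1][1] = 5 + 9 = 14, A[1][2] + B[2][1] = -1 + 3 = 2) = 2 (attained at k = 2)
  C[1][2] = min over k of (A[1][0] + B[0][2] = 6 + -2 = 4, A[1][1] + B[1][2] = 5 + 7 = 12, A[1][2] + B[2][2] = -1 + 2 = 1) = 1 (attained at k = 2)
  C[2][0] = min over k of (A[2][0] + B[0][0] = 7 + 5 = 12, A[2][1] + B[1][0] = 0 + -5 = -5, A[2][2] + B[2][0] = 0 + -4 = -4) = -5 (attained at k = 1)
  C[2][1] = min over k of (A[2][0] + B[0][1] = 7 + 0 = 7, A[2][1] + B[1][1] = 0 + 9 = 9, A[2][2] + B[2][1] = 0 + 3 = 3) = 3 (attained at k = 2)
  C[2][2] = min over k of (A[2][0] + B[0][2] = 7 + -2 = 5, A[2][1] + B[1][2] = 0 + 7 = 7, A[2][2] + B[2][2] = 0 + 2 = 2) = 2 (attained at k = 2)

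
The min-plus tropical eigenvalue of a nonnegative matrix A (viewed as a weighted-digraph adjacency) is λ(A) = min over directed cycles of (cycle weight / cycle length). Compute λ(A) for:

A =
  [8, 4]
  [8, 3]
λ(A) = 3

Enumerate directed cycles and compute their means (weight / length). Sample:
  cycle 0 → 0: weight = 8, length = 1, mean = 8/1 ≈ 8.000
  cycle 1 → 1: weight = 3, length = 1, mean = 3/1 ≈ 3.000
  cycle 0 → 1 → 0: weight = 12, length = 2, mean = 12/2 ≈ 6.000
  cycle 1 → 0 → 1: weight = 12, length = 2, mean = 12/2 ≈ 6.000
Minimum mean = 3.000, attained e.g. along the cycle 1 → 1 with weight 3 and length 1. So λ(A) = 3/1 = 3.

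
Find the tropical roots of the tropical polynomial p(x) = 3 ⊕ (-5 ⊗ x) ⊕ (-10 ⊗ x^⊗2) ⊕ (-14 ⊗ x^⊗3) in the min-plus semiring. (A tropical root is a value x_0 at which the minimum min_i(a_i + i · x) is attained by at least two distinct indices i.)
Roots: {4, 5, 8}

Each tropical root is a break point of the lower envelope of the lines y = a_i + i · x (there are 4 lines, with slopes 0, 1, ..., 3). Only the lines that attain the minimum somewhere contribute to roots; other lines are dominated. Here the surviving (envelope) indices are i = 3, i = 2, i = 1, i = 0.
Intersections between consecutive envelope lines give the roots: for adjacent envelope indices i < j the intersection is x = (a_i − a_j) / (j − i). Reading off the sorted break points: {4, 5, 8}.
Verification: at each break x_0, at least two indices attain the minimum of min_i(a_i + i · x_0).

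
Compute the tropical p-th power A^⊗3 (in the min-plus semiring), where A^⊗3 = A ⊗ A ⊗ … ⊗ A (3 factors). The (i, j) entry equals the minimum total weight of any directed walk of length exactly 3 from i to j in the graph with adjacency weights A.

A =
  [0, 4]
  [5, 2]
A^⊗3 =
  [0, 4]
  [5, 6]

Each entry (A^⊗3)_ij equals the minimum over all length-3 walks i = v_0 → v_1 → … → v_3 = j of Σ_t A[v_t][v_{t+1}]. For example, for (i, j) = (0, 1) we minimise over 4 possible intermediate vertex sequences; the minimum is 4, attained along the walk 0 → 0 → 0 → 1.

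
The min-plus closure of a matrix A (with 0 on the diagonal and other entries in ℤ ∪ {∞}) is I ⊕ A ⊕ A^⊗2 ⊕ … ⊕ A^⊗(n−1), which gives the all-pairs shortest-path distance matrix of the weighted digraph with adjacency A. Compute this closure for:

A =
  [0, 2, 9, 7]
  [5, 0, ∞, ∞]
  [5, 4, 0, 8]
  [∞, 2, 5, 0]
Closure =
  [0, 2, 9, 7]
  [5, 0, 14, 12]
  [5, 4, 0, 8]
  [7, 2, 5, 0]

This is the Floyd-Warshall all-pairs shortest-path computation. For each intermediate vertex k = 0, 1, …, 3, update dist[i][j] ← min(dist[i][j], dist[i][k] + dist[k][j]). The final matrix gives, for each (i, j), the minimum total weight of any directed path from i to j (possibly empty when i = j).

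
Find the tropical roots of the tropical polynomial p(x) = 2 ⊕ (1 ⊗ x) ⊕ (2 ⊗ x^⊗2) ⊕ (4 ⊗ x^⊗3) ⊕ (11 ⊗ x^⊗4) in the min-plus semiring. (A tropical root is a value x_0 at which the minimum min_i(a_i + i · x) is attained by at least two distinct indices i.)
Roots: {-7, -2, -1, 1}

Each tropical root is a break point of the lower envelope of the lines y = a_i + i · x (there are 5 lines, with slopes 0, 1, ..., 4). Only the lines that attain the minimum somewhere contribute to roots; other lines are dominated. Here the surviving (envelope) indices are i = 4, i = 3, i = 2, i = 1, i = 0.
Intersections between consecutive envelope lines give the roots: for adjacent envelope indices i < j the intersection is x = (a_i − a_j) / (j − i). Reading off the sorted break points: {-7, -2, -1, 1}.
Verification: at each break x_0, at least two indices attain the minimum of min_i(a_i + i · x_0).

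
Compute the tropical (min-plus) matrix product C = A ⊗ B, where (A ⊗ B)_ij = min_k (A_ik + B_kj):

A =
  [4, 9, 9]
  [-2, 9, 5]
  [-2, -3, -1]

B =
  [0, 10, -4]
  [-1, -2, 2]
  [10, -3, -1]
A ⊗ B =
  [4, 6, 0]
  [-2, 2, -6]
  [-4, -5, -6]

Apply the min-plus product entry-by-entry:
  C[0][0] = min over k of (A[0][0] + B[0][0] = 4 + 0 = 4, A[0][1] + B[1][0] = 9 + -1 = 8, A[0][2] + B[2][0] = 9 + 10 = 19) = 4 (attained at k = 0)
  C[0][1] = min over k of (A[0][0] + B[0][1] = 4 + 10 = 14, A[0][1] + B[1][1] = 9 + -2 = 7, A[0][2] + B[2][1] = 9 + -3 = 6) = 6 (attained at k = 2)
  C[0][2] = min over k of (A[0][0] + B[0][2] = 4 + -4 = 0, A[0][1] + B[1][2] = 9 + 2 = 11, A[0][2] + B[2][2] = 9 + -1 = 8) = 0 (attained at k = 0)
  C[1][0] = min over k of (A[1][0] + B[0][0] = -2 + 0 = -2, A[1][1] + B[1][0] = 9 + -1 = 8, A[1][2] + B[2][0] = 5 + 10 = 15) = -2 (attained at k = 0)
  C[1][1] = min over k of (A[1][0] + B[0][1] = -2 + 10 = 8, A[1][1] + B[1][1] = 9 + -2 = 7, A[1][2] + B[2][1] = 5 + -3 = 2) = 2 (attained at k = 2)
  C[1][2] = min over k of (A[1][0] + B[0][2] = -2 + -4 = -6, A[1][1] + B[1][2] = 9 + 2 = 11, A[1][2] + B[2][2] = 5 + -1 = 4) = -6 (attained at k = 0)
  C[2][0] = min over k of (A[2][0] + B[0][0] = -2 + 0 = -2, A[2][1] + B[1][0] = -3 + -1 = -4, A[2][2] + B[2][0] = -1 + 10 = 9) = -4 (attained at k = 1)
  C[2][1] = min over k of (A[2][0] + B[0][1] = -2 + 10 = 8, A[2][1] + B[1][1] = -3 + -2 = -5, A[2][2] + B[2][1] = -1 + -3 = -4) = -5 (attained at k = 1)
  C[2][2] = min over k of (A[2][0] + B[0][2] = -2 + -4 = -6, A[2][1] + B[1][2] = -3 + 2 = -1, A[2][2] + B[2][2] = -1 + -1 = -2) = -6 (attained at k = 0)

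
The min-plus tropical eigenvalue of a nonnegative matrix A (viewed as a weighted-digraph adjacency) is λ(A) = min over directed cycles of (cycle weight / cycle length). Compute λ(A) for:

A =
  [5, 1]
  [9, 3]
λ(A) = 3

Enumerate directed cycles and compute their means (weight / length). Sample:
  cycle 0 → 0: weight = 5, length = 1, mean = 5/1 ≈ 5.000
  cycle 1 → 1: weight = 3, length = 1, mean = 3/1 ≈ 3.000
  cycle 0 → 1 → 0: weight = 10, length = 2, mean = 10/2 ≈ 5.000
  cycle 1 → 0 → 1: weight = 10, length = 2, mean = 10/2 ≈ 5.000
Minimum mean = 3.000, attained e.g. along the cycle 1 → 1 with weight 3 and length 1. So λ(A) = 3/1 = 3.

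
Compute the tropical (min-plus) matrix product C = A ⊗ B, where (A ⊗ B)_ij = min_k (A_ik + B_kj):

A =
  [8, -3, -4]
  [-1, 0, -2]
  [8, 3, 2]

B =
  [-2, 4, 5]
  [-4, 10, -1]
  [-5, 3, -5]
A ⊗ B =
  [-9, -1, -9]
  [-7, 1, -7]
  [-3, 5, -3]

Apply the min-plus product entry-by-entry:
  C[0][0] = min over k of (A[0][0] + B[0][0] = 8 + -2 = 6, A[0][1] + B[1][0] = -3 + -4 = -7, A[0][2] + B[2][0] = -4 + -5 = -9) = -9 (attained at k = 2)
  C[0][1] = min over k of (A[0][0] + B[0][1] = 8 + 4 = 12, A[0][1] + B[1][1] = -3 + 10 = 7, A[0][2] + B[2][1] = -4 + 3 = -1) = -1 (attained at k = 2)
  C[0][2] = min over k of (A[0][0] + B[0][2] = 8 + 5 = 13, A[0][1] + B[1][2] = -3 + -1 = -4, A[0][2] + B[2][2] = -4 + -5 = -9) = -9 (attained at k = 2)
  C[1][0] = min over k of (A[1][0] + B[0][0] = -1 + -2 = -3, A[1][1] + B[1][0] = 0 + -4 = -4, A[1][2] + B[2][0] = -2 + -5 = -7) = -7 (attained at k = 2)
  C[1][1] = min over k of (A[1][0] + B[0][1] = -1 + 4 = 3, A[1][1] + B[1][1] = 0 + 10 = 10, A[1][2] + B[2][1] = -2 + 3 = 1) = 1 (attained at k = 2)
  C[1][2] = min over k of (A[1][0] + B[0][2] = -1 + 5 = 4, A[1][1] + B[1][2] = 0 + -1 = -1, A[1][2] + B[2][2] = -2 + -5 = -7) = -7 (attained at k = 2)
  C[2][0] = min over k of (A[2][0] + B[0][0] = 8 + -2 = 6, A[2][1] + B[1][0] = 3 + -4 = -1, A[2][2] + B[2][0] = 2 + -5 = -3) = -3 (attained at k = 2)
  C[2][1] = min over k of (A[2][0] + B[0][1] = 8 + 4 = 12, A[2][1] + B[1][1] = 3 + 10 = 13, A[2][2] + B[2][1] = 2 + 3 = 5) = 5 (attained at k = 2)
  C[2][2] = min over k of (A[2][0] + B[0][2] = 8 + 5 = 13, A[2][1] + B[1][2] = 3 + -1 = 2, A[2][2] + B[2][2] = 2 + -5 = -3) = -3 (attained at k = 2)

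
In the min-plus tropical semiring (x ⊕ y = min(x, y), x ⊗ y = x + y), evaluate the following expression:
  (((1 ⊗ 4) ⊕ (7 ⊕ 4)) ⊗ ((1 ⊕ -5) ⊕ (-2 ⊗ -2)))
(((1 ⊗ 4) ⊕ (7 ⊕ 4)) ⊗ ((1 ⊕ -5) ⊕ (-2 ⊗ -2))) = -1

Expand innermost to outermost. Recall ⊕ takes the minimum of its arguments and ⊗ takes their sum. Working out the expression (((1 ⊗ 4) ⊕ (7 ⊕ 4)) ⊗ ((1 ⊕ -5) ⊕ (-2 ⊗ -2))) gives -1.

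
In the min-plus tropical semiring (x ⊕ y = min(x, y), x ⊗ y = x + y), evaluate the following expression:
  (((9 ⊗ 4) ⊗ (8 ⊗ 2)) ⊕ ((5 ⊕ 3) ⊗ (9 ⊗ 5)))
(((9 ⊗ 4) ⊗ (8 ⊗ 2)) ⊕ ((5 ⊕ 3) ⊗ (9 ⊗ 5))) = 17

Expand innermost to outermost. Recall ⊕ takes the minimum of its arguments and ⊗ takes their sum. Working out the expression (((9 ⊗ 4) ⊗ (8 ⊗ 2)) ⊕ ((5 ⊕ 3) ⊗ (9 ⊗ 5))) gives 17.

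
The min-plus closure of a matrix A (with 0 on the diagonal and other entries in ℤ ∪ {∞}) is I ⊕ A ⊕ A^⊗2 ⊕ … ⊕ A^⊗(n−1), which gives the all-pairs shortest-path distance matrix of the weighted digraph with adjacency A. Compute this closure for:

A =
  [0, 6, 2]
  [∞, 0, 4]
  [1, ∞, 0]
Closure =
  [0, 6, 2]
  [5, 0, 4]
  [1, 7, 0]

This is the Floyd-Warshall all-pairs shortest-path computation. For each intermediate vertex k = 0, 1, …, 2, update dist[i][j] ← min(dist[i][j], dist[i][k] + dist[k][j]). The final matrix gives, for each (i, j), the minimum total weight of any directed path from i to j (possibly empty when i = j).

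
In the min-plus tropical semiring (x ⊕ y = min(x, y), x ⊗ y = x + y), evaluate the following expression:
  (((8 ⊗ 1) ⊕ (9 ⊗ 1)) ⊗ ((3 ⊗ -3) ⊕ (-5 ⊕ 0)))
(((8 ⊗ 1) ⊕ (9 ⊗ 1)) ⊗ ((3 ⊗ -3) ⊕ (-5 ⊕ 0))) = 4

Expand innermost to outermost. Recall ⊕ takes the minimum of its arguments and ⊗ takes their sum. Working out the expression (((8 ⊗ 1) ⊕ (9 ⊗ 1)) ⊗ ((3 ⊗ -3) ⊕ (-5 ⊕ 0))) gives 4.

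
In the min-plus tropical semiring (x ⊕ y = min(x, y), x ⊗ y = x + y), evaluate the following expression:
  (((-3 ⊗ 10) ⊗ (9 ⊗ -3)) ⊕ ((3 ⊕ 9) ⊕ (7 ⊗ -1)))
(((-3 ⊗ 10) ⊗ (9 ⊗ -3)) ⊕ ((3 ⊕ 9) ⊕ (7 ⊗ -1))) = 3

Expand innermost to outermost. Recall ⊕ takes the minimum of its arguments and ⊗ takes their sum. Working out the expression (((-3 ⊗ 10) ⊗ (9 ⊗ -3)) ⊕ ((3 ⊕ 9) ⊕ (7 ⊗ -1))) gives 3.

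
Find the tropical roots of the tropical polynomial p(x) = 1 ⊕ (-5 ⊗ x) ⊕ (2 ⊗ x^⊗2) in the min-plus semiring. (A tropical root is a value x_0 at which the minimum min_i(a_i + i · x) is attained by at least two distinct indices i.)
Roots: {-7, 6}

Each tropical root is a break point of the lower envelope of the lines y = a_i + i · x (there are 3 lines, with slopes 0, 1, ..., 2). Only the lines that attain the minimum somewhere contribute to roots; other lines are dominated. Here the surviving (envelope) indices are i = 2, i = 1, i = 0.
Intersections between consecutive envelope lines give the roots: for adjacent envelope indices i < j the intersection is x = (a_i − a_j) / (j − i). Reading off the sorted break points: {-7, 6}.
Verification: at each break x_0, at least two indices attain the minimum of min_i(a_i + i · x_0).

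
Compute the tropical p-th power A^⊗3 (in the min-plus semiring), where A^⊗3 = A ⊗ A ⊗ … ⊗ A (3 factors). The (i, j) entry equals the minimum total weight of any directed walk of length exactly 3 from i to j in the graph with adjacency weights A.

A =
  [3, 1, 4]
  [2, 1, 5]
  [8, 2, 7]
A^⊗3 =
  [4, 3, 7]
  [4, 3, 7]
  [5, 4, 8]

Each entry (A^⊗3)_ij equals the minimum over all length-3 walks i = v_0 → v_1 → … → v_3 = j of Σ_t A[v_t][v_{t+1}]. For example, for (i, j) = (0, 2) we minimise over 9 possible intermediate vertex sequences; the minimum is 7, attained along the walk 0 → 1 → 0 → 2.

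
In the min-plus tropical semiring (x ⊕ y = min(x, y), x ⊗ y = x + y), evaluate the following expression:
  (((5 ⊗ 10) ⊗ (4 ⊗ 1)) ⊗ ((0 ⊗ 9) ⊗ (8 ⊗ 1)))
(((5 ⊗ 10) ⊗ (4 ⊗ 1)) ⊗ ((0 ⊗ 9) ⊗ (8 ⊗ 1))) = 38

Expand innermost to outermost. Recall ⊕ takes the minimum of its arguments and ⊗ takes their sum. Working out the expression (((5 ⊗ 10) ⊗ (4 ⊗ 1)) ⊗ ((0 ⊗ 9) ⊗ (8 ⊗ 1))) gives 38.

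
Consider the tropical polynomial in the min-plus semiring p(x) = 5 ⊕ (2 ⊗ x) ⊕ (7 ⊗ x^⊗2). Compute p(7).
p(7) = 5

A tropical monomial a ⊗ x^⊗i evaluates to a + i · x. Evaluating each term at x = 7:
  Term 0 contributes 5 + 0 · 7 = 5
  Term 1 contributes 2 + 1 · 7 = 9
  Term 2 contributes 7 + 2 · 7 = 21
p(7) = ⊕ of these = min[5, 9, 21] = 5.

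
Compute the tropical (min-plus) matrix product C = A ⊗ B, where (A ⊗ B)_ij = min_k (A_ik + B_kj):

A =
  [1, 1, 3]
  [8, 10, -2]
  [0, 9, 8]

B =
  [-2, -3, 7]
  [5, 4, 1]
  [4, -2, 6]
A ⊗ B =
  [-1, -2, 2]
  [2, -4, 4]
  [-2, -3, 7]

Apply the min-plus product entry-by-entry:
  C[0][0] = min over k of (A[0][0] + B[0][0] = 1 + -2 = -1, A[0][1] + B[1][0] = 1 + 5 = 6, A[0][2] + B[2][0] = 3 + 4 = 7) = -1 (attained at k = 0)
  C[0][1] = min over k of (A[0][0] + B[0][1] = 1 + -3 = -2, A[0][1] + B[1][1] = 1 + 4 = 5, A[0][2] + B[2][1] = 3 + -2 = 1) = -2 (attained at k = 0)
  C[0][2] = min over k of (A[0][0] + B[0][2] = 1 + 7 = 8, A[0][1] + B[1][2] = 1 + 1 = 2, A[0][2] + B[2][2] = 3 + 6 = 9) = 2 (attained at k = 1)
  C[1][0] = min over k of (A[1][0] + B[0][0] = 8 + -2 = 6, A[1][1] + B[1][0] = 10 + 5 = 15, A[1][2] + B[2][0] = -2 + 4 = 2) = 2 (attained at k = 2)
  C[1][1] = min over k of (A[1][0] + B[0][1] = 8 + -3 = 5, A[1][1] + B[1][1] = 10 + 4 = 14, A[1][2] + B[2][1] = -2 + -2 = -4) = -4 (attained at k = 2)
  C[1][2] = min over k of (A[1][0] + B[0][2] = 8 + 7 = 15, A[1][1] + B[1][2] = 10 + 1 = 11, A[1][2] + B[2][2] = -2 + 6 = 4) = 4 (attained at k = 2)
  C[2][0] = min over k of (A[2][0] + B[0][0] = 0 + -2 = -2, A[2][1] + B[1][0] = 9 + 5 = 14, A[2][2] + B[2][0] = 8 + 4 = 12) = -2 (attained at k = 0)
  C[2][1] = min over k of (A[2][0] + B[0][1] = 0 + -3 = -3, A[2][1] + B[1][1] = 9 + 4 = 13, A[2][2] + B[2][1] = 8 + -2 = 6) = -3 (attained at k = 0)
  C[2][2] = min over k of (A[2][0] + B[0][2] = 0 + 7 = 7, A[2][1] + B[1][2] = 9 + 1 = 10, A[2][2] + B[2][2] = 8 + 6 = 14) = 7 (attained at k = 0)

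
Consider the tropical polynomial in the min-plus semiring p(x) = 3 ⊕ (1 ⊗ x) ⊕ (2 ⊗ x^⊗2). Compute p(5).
p(5) = 3

A tropical monomial a ⊗ x^⊗i evaluates to a + i · x. Evaluating each term at x = 5:
  Term 0 contributes 3 + 0 · 5 = 3
  Term 1 contributes 1 + 1 · 5 = 6
  Term 2 contributes 2 + 2 · 5 = 12
p(5) = ⊕ of these = min[3, 6, 12] = 3.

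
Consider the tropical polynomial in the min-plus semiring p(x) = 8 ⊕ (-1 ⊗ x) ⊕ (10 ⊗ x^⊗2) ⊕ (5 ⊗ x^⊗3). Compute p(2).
p(2) = 1

A tropical monomial a ⊗ x^⊗i evaluates to a + i · x. Evaluating each term at x = 2:
  Term 0 contributes 8 + 0 · 2 = 8
  Term 1 contributes -1 + 1 · 2 = 1
  Term 2 contributes 10 + 2 · 2 = 14
  Term 3 contributes 5 + 3 · 2 = 11
p(2) = ⊕ of these = min[8, 1, 14, 11] = 1.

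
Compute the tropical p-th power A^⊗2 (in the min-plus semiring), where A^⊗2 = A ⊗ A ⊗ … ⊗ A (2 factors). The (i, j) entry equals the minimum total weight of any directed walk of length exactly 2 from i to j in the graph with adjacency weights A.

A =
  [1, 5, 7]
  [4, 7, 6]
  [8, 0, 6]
A^⊗2 =
  [2, 6, 8]
  [5, 6, 11]
  [4, 6, 6]

Each entry (A^⊗2)_ij equals the minimum over all length-2 walks i = v_0 → v_1 → … → v_2 = j of Σ_t A[v_t][v_{t+1}]. For example, for (i, j) = (0, 2) we minimise over 3 possible intermediate vertex sequences; the minimum is 8, attained along the walk 0 → 0 → 2.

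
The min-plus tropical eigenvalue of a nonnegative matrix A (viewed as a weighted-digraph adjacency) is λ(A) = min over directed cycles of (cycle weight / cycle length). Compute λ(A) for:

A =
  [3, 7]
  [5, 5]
λ(A) = 3

Enumerate directed cycles and compute their means (weight / length). Sample:
  cycle 0 → 0: weight = 3, length = 1, mean = 3/1 ≈ 3.000
  cycle 1 → 1: weight = 5, length = 1, mean = 5/1 ≈ 5.000
  cycle 0 → 1 → 0: weight = 12, length = 2, mean = 12/2 ≈ 6.000
  cycle 1 → 0 → 1: weight = 12, length = 2, mean = 12/2 ≈ 6.000
Minimum mean = 3.000, attained e.g. along the cycle 0 → 0 with weight 3 and length 1. So λ(A) = 3/1 = 3.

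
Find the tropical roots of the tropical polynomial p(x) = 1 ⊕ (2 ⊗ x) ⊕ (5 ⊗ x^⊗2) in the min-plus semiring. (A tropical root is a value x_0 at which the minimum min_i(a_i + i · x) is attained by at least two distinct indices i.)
Roots: {-3, -1}

Each tropical root is a break point of the lower envelope of the lines y = a_i + i · x (there are 3 lines, with slopes 0, 1, ..., 2). Only the lines that attain the minimum somewhere contribute to roots; other lines are dominated. Here the surviving (envelope) indices are i = 2, i = 1, i = 0.
Intersections between consecutive envelope lines give the roots: for adjacent envelope indices i < j the intersection is x = (a_i − a_j) / (j − i). Reading off the sorted break points: {-3, -1}.
Verification: at each break x_0, at least two indices attain the minimum of min_i(a_i + i · x_0).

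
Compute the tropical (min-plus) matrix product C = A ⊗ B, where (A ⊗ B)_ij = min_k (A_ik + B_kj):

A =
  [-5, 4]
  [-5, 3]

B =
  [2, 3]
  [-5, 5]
A ⊗ B =
  [-3, -2]
  [-3, -2]

Apply the min-plus product entry-by-entry:
  C[0][0] = min over k of (A[0][0] + B[0][0] = -5 + 2 = -3, A[0][1] + B[1][0] = 4 + -5 = -1) = -3 (attained at k = 0)
  C[0][1] = min over k of (A[0][0] + B[0][1] = -5 + 3 = -2, A[0][1] + B[1][1] = 4 + 5 = 9) = -2 (attained at k = 0)
  C[1][0] = min over k of (A[1][0] + B[0][0] = -5 + 2 = -3, A[1][1] + B[1][0] = 3 + -5 = -2) = -3 (attained at k = 0)
  C[1][1] = min over k of (A[1][0] + B[0][1] = -5 + 3 = -2, A[1][1] + B[1][1] = 3 + 5 = 8) = -2 (attained at k = 0)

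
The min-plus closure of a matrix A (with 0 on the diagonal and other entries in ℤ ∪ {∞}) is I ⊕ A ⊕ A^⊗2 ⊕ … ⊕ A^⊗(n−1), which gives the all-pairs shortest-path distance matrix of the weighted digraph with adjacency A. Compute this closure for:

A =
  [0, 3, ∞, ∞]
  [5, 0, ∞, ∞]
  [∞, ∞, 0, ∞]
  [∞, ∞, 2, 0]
Closure =
  [0, 3, ∞, ∞]
  [5, 0, ∞, ∞]
  [∞, ∞, 0, ∞]
  [∞, ∞, 2, 0]

This is the Floyd-Warshall all-pairs shortest-path computation. For each intermediate vertex k = 0, 1, …, 3, update dist[i][j] ← min(dist[i][j], dist[i][k] + dist[k][j]). The final matrix gives, for each (i, j), the minimum total weight of any directed path from i to j (possibly empty when i = j).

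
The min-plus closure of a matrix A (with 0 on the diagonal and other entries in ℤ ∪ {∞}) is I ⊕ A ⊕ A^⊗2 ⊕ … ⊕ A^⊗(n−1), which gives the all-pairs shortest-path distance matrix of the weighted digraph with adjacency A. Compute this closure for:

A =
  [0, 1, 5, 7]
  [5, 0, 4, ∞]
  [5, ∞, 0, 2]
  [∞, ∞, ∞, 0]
Closure =
  [0, 1, 5, 7]
  [5, 0, 4, 6]
  [5, 6, 0, 2]
  [∞, ∞, ∞, 0]

This is the Floyd-Warshall all-pairs shortest-path computation. For each intermediate vertex k = 0, 1, …, 3, update dist[i][j] ← min(dist[i][j], dist[i][k] + dist[k][j]). The final matrix gives, for each (i, j), the minimum total weight of any directed path from i to j (possibly empty when i = j).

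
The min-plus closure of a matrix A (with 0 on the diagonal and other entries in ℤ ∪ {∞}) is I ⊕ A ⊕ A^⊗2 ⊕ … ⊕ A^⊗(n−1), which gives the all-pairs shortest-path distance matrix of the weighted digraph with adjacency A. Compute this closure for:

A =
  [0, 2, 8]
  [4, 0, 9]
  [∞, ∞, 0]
Closure =
  [0, 2, 8]
  [4, 0, 9]
  [∞, ∞, 0]

This is the Floyd-Warshall all-pairs shortest-path computation. For each intermediate vertex k = 0, 1, …, 2, update dist[i][j] ← min(dist[i][j], dist[i][k] + dist[k][j]). The final matrix gives, for each (i, j), the minimum total weight of any directed path from i to j (possibly empty when i = j).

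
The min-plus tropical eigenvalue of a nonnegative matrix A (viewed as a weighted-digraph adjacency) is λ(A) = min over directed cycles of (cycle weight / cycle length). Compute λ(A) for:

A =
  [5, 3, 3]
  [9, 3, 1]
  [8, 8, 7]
λ(A) = 3

Enumerate directed cycles and compute their means (weight / length). Sample:
  cycle 0 → 0: weight = 5, length = 1, mean = 5/1 ≈ 5.000
  cycle 1 → 1: weight = 3, length = 1, mean = 3/1 ≈ 3.000
  cycle 2 → 2: weight = 7, length = 1, mean = 7/1 ≈ 7.000
  cycle 0 → 1 → 0: weight = 12, length = 2, mean = 12/2 ≈ 6.000
  cycle 0 → 2 → 0: weight = 11, length = 2, mean = 11/2 ≈ 5.500
  cycle 1 → 0 → 1: weight = 12, length = 2, mean = 12/2 ≈ 6.000
Minimum mean = 3.000, attained e.g. along the cycle 1 → 1 with weight 3 and length 1. So λ(A) = 3/1 = 3.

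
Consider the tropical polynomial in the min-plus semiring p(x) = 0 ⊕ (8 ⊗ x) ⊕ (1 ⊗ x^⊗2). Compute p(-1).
p(-1) = -1

A tropical monomial a ⊗ x^⊗i evaluates to a + i · x. Evaluating each term at x = -1:
  Term 0 contributes 0 + 0 · -1 = 0
  Term 1 contributes 8 + 1 · -1 = 7
  Term 2 contributes 1 + 2 · -1 = -1
p(-1) = ⊕ of these = min[0, 7, -1] = -1.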